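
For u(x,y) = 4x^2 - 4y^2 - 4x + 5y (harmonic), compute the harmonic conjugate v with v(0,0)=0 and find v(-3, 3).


Step 1: v_x = -u_y = 8y - 5
Step 2: v_y = u_x = 8x - 4
Step 3: v = 8xy - 5x - 4y + C
Step 4: v(0,0) = 0 => C = 0
Step 5: v(-3, 3) = -69

-69


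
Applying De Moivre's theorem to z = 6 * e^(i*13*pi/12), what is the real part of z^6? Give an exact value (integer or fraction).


Step 1: By De Moivre's theorem, z^6 = 6^6 * e^(i*6*13*pi/12) = 46656 * (cos(13*pi/2) + i*sin(13*pi/2))
Step 2: |z|^6 = 6^6 = 46656
Step 3: Reduce the angle mod 2*pi: 13*pi/2 - 6*pi = pi/2
Step 4: cos(pi/2) = 0
Step 5: Re(z^6) = 46656 * 0 = 0

0


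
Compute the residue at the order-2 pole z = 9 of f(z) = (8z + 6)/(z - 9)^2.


Step 1: Pole of order 2 at z = 9
Step 2: Res = lim d/dz [(z - 9)^2 * f(z)] as z -> 9
Step 3: (z - 9)^2 * f(z) = 8z + 6
Step 4: d/dz[8z + 6] = 8

8


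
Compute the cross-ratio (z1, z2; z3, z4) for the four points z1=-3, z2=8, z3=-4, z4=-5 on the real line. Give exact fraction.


Step 1: (z1-z3)(z2-z4) = 1 * 13 = 13
Step 2: (z1-z4)(z2-z3) = 2 * 12 = 24
Step 3: Cross-ratio = 13/24 = 13/24

13/24


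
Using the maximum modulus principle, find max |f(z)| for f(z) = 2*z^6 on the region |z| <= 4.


Step 1: On |z| = 4, |f(z)| = 2 * |z|^6 = 2 * 4^6
Step 2: By maximum modulus principle, maximum is on boundary.
Step 3: Maximum = 2 * 4096 = 8192

8192


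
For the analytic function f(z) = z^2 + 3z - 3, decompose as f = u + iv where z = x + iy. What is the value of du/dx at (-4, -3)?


Step 1: f(z) = (x+iy)^2 + 3(x+iy) - 3
Step 2: u = (x^2 - y^2) + 3x - 3
Step 3: u_x = 2x + 3
Step 4: At (-4, -3): u_x = -8 + 3 = -5

-5


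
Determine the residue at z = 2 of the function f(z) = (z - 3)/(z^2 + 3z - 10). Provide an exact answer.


Step 1: Q(z) = z^2 + 3z - 10 = (z - 2)(z + 5)
Step 2: Q'(z) = 2z + 3
Step 3: Q'(2) = 7, P(2) = -1
Step 4: Res = P(2)/Q'(2) = -1/7 = -1/7

-1/7


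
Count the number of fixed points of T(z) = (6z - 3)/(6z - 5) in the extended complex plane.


Step 1: Fixed points satisfy T(z) = z
Step 2: 6z^2 - 11z + 3 = 0
Step 3: Discriminant = (-11)^2 - 4*6*3 = 49
Step 4: Number of fixed points = 2

2


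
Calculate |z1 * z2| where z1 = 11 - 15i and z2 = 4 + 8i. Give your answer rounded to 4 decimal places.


Step 1: |z1| = sqrt(11^2 + (-15)^2) = sqrt(346)
Step 2: |z2| = sqrt(4^2 + 8^2) = sqrt(80)
Step 3: |z1*z2| = |z1|*|z2| = sqrt(346) * sqrt(80) = sqrt(346 * 80) = sqrt(27680)
Step 4: = 166.3731

166.3731


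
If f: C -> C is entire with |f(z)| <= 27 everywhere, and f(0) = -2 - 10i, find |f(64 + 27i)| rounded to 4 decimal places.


Step 1: By Liouville's theorem, a bounded entire function is constant.
Step 2: f(z) = f(0) = -2 - 10i for all z.
Step 3: |f(w)| = |-2 - 10i| = sqrt(4 + 100)
Step 4: = 10.198

10.198


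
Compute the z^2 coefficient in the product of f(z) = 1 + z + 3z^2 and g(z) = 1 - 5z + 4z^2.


Step 1: z^2 term in f*g comes from: (1)*(4z^2) + (z)*(-5z) + (3z^2)*(1)
Step 2: = 4 - 5 + 3
Step 3: = 2

2


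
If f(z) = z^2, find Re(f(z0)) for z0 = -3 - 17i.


Step 1: z0 = -3 - 17i
Step 2: z0^2 = (-3)^2 - (-17)^2 + 102i
Step 3: real part = 9 - 289 = -280

-280


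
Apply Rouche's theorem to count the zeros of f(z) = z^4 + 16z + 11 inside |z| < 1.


Step 1: On |z| = 1 the three terms have sizes |z^4| = 1^4 = 1, |16z| = 16*1 = 16, |11| = 11
Step 2: The dominant term is g(z) = 16z; let h(z) = z^4 + 11 so f = g + h
Step 3: On |z| = 1: |g| = 16 and |h| <= 1 + 11 = 12
Step 4: Since 16 > 12, |h| < |g| on |z| = 1, so by Rouche f has the same number of zeros as g inside |z| < 1
Step 5: g(z) = 16z has 1 zero (at the origin, multiplicity 1) inside |z| < 1. Answer = 1

1


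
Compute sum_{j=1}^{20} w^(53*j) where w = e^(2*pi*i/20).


Step 1: The sum sum_{j=1}^{n} w^(k*j) equals n if n | k, else 0.
Step 2: Here n = 20, k = 53
Step 3: Does n divide k? 20 | 53 -> False
Step 4: Sum = 0

0


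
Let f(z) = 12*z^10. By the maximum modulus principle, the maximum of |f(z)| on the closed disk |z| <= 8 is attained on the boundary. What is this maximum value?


Step 1: On |z| = 8, |f(z)| = 12 * |z|^10 = 12 * 8^10
Step 2: By maximum modulus principle, maximum is on boundary.
Step 3: Maximum = 12 * 1073741824 = 12884901888

12884901888


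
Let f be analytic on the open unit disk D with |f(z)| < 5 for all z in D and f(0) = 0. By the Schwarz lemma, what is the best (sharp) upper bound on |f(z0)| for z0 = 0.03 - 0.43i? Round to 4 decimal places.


Step 1: g = f/5 maps D -> D with g(0) = 0, so by the Schwarz lemma |g(z)| <= |z|, i.e. |f(z)| <= 5|z|; this is sharp (f(z) = 5z).
Step 2: |z0|^2 = 0.03^2 + (-0.43)^2 = 0.1858
Step 3: |z0| = sqrt(0.1858) = 0.431045
Step 4: Best bound = 5 * |z0| = 5 * 0.431045 = 2.1552

2.1552


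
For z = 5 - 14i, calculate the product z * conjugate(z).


Step 1: conj(z) = 5 + 14i
Step 2: z * conj(z) = 5^2 + (-14)^2
Step 3: = 25 + 196 = 221

221


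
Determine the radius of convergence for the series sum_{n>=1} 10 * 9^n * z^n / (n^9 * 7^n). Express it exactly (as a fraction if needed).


Step 1: General term a_n = 10 * 9^n / (n^9 * 7^n)
Step 2: By the root test, |a_n|^(1/n) = 10^(1/n) * 9 / (n^(9/n) * 7) -> 9/7 as n -> infinity (since 10^(1/n) -> 1 and n^(9/n) -> 1)
Step 3: R = 1/lim|a_n|^(1/n) = 7/9

7/9


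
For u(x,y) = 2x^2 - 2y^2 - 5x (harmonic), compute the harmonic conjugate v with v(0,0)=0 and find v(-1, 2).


Step 1: v_x = -u_y = 4y + 0
Step 2: v_y = u_x = 4x - 5
Step 3: v = 4xy - 5y + C
Step 4: v(0,0) = 0 => C = 0
Step 5: v(-1, 2) = -18

-18


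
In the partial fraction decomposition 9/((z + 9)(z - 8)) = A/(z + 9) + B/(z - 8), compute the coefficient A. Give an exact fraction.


Step 1: Multiply both sides by (z + 9) and set z = -9
Step 2: A = 9 / (-9 - 8)
Step 3: A = 9 / (-17)
Step 4: A = -9/17

-9/17


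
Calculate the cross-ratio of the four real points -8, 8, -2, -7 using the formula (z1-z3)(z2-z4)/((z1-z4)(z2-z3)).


Step 1: (z1-z3)(z2-z4) = (-6) * 15 = -90
Step 2: (z1-z4)(z2-z3) = (-1) * 10 = -10
Step 3: Cross-ratio = 90/10 = 9

9


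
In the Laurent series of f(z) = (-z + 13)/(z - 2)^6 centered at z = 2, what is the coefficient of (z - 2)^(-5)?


Step 1: Write the numerator in powers of (z - 2): -z + 13 = -(z - 2) + (-1*2 + 13) = -(z - 2) + 11
Step 2: Divide by (z - 2)^6: f(z) = 11(z - 2)^(-6) - (z - 2)^(-5)
Step 3: This finite sum is the Laurent series of f about z = 2.
Step 4: Coefficient of (z - 2)^(-5) = coefficient of (z - 2) in the re-centred numerator = -1

-1


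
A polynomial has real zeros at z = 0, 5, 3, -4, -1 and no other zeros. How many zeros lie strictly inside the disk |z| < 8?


Step 1: Check each root:
  z = 0: |0| = 0 < 8
  z = 5: |5| = 5 < 8
  z = 3: |3| = 3 < 8
  z = -4: |-4| = 4 < 8
  z = -1: |-1| = 1 < 8
Step 2: Count = 5

5


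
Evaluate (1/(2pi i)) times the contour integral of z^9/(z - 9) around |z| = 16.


Step 1: f(z) = z^9, a = 9 is inside |z| = 16
Step 2: By Cauchy integral formula: (1/(2pi*i)) * integral = f(a)
Step 3: f(9) = 9^9 = 387420489

387420489


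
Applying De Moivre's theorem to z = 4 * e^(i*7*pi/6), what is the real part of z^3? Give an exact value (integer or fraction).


Step 1: By De Moivre's theorem, z^3 = 4^3 * e^(i*3*7*pi/6) = 64 * (cos(7*pi/2) + i*sin(7*pi/2))
Step 2: |z|^3 = 4^3 = 64
Step 3: Reduce the angle mod 2*pi: 7*pi/2 - 2*pi = 3*pi/2
Step 4: cos(3*pi/2) = 0
Step 5: Re(z^3) = 64 * 0 = 0

0


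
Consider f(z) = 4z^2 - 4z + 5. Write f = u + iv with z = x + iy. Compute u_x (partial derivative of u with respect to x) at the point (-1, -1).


Step 1: f(z) = 4(x+iy)^2 - 4(x+iy) + 5
Step 2: u = 4(x^2 - y^2) - 4x + 5
Step 3: u_x = 8x - 4
Step 4: At (-1, -1): u_x = -8 - 4 = -12

-12


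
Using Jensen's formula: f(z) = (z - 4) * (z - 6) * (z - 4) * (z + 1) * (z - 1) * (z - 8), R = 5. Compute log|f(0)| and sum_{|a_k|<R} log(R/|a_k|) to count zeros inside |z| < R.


Jensen's formula: (1/2pi)*integral log|f(Re^it)|dt = log|f(0)| + sum_{|a_k|<R} log(R/|a_k|)
Step 1: f(0) = (-4) * (-6) * (-4) * 1 * (-1) * (-8) = -768
Step 2: log|f(0)| = log|4| + log|6| + log|4| + log|-1| + log|1| + log|8| = 6.6438
Step 3: Zeros inside |z| < 5: 4, 4, -1, 1
Step 4: Jensen sum = log(5/4) + log(5/4) + log(5/1) + log(5/1) = 3.6652
Step 5: n(R) = number of terms in the Jensen sum = count of zeros inside |z| < 5 = 4

4


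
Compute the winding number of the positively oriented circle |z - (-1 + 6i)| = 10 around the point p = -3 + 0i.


Step 1: Center c = (-1, 6), radius = 10
Step 2: |p - c|^2 = (-2)^2 + (-6)^2 = 40
Step 3: r^2 = 100
Step 4: |p-c| < r so winding number = 1

1


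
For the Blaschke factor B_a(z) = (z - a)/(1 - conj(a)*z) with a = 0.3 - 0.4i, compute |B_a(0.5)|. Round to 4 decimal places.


Step 1: Numerator z0 - a = 0.5 - (0.3 - 0.4i) = 0.2 + 0.4i
Step 2: Denominator 1 - conj(a)*z0 = 1 - (0.3 + 0.4i)*0.5 = 0.85 - 0.2i
Step 3: |z0 - a|^2 = 0.2^2 + 0.4^2 = 0.2; |1 - conj(a)*z0|^2 = 0.85^2 + (-0.2)^2 = 0.7625
Step 4: |B_a(0.5)| = sqrt(0.2 / 0.7625) = sqrt(0.262295)
Step 5: = 0.5121

0.5121


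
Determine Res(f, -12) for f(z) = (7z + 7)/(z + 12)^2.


Step 1: Pole of order 2 at z = -12
Step 2: Res = lim d/dz [(z + 12)^2 * f(z)] as z -> -12
Step 3: (z + 12)^2 * f(z) = 7z + 7
Step 4: d/dz[7z + 7] = 7

7


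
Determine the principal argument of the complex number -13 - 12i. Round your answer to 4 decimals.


Step 1: z = -13 - 12i
Step 2: arg(z) = atan2(-12, -13)
Step 3: arg(z) = -2.3962

-2.3962


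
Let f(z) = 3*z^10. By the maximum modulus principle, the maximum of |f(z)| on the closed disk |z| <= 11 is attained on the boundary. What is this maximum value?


Step 1: On |z| = 11, |f(z)| = 3 * |z|^10 = 3 * 11^10
Step 2: By maximum modulus principle, maximum is on boundary.
Step 3: Maximum = 3 * 25937424601 = 77812273803

77812273803


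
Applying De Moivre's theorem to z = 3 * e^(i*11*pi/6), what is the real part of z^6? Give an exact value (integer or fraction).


Step 1: By De Moivre's theorem, z^6 = 3^6 * e^(i*6*11*pi/6) = 729 * (cos(11*pi) + i*sin(11*pi))
Step 2: |z|^6 = 3^6 = 729
Step 3: Reduce the angle mod 2*pi: 11*pi - 10*pi = pi
Step 4: cos(pi) = -1
Step 5: Re(z^6) = 729 * (-1) = -729

-729


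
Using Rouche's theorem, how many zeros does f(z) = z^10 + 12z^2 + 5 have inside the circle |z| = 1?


Step 1: On |z| = 1 the three terms have sizes |z^10| = 1^10 = 1, |12z^2| = 12*1^2 = 12, |5| = 5
Step 2: The dominant term is g(z) = 12z^2; let h(z) = z^10 + 5 so f = g + h
Step 3: On |z| = 1: |g| = 12 and |h| <= 1 + 5 = 6
Step 4: Since 12 > 6, |h| < |g| on |z| = 1, so by Rouche f has the same number of zeros as g inside |z| < 1
Step 5: g(z) = 12z^2 has 2 zeros (at the origin, multiplicity 2) inside |z| < 1. Answer = 2

2


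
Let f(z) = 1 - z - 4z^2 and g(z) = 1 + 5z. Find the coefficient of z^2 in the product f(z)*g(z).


Step 1: z^2 term in f*g comes from: (1)*(0) + (-z)*(5z) + (-4z^2)*(1)
Step 2: = 0 - 5 - 4
Step 3: = -9

-9


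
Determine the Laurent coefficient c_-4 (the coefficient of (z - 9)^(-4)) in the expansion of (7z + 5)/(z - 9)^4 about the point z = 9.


Step 1: Write the numerator in powers of (z - 9): 7z + 5 = 7(z - 9) + (7*9 + 5) = 7(z - 9) + 68
Step 2: Divide by (z - 9)^4: f(z) = 68(z - 9)^(-4) + 7(z - 9)^(-3)
Step 3: This finite sum is the Laurent series of f about z = 9.
Step 4: Coefficient of (z - 9)^(-4) = 7*9 + 5 = 68

68


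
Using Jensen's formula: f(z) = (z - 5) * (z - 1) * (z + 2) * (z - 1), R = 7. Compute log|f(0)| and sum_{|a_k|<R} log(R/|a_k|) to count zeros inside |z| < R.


Jensen's formula: (1/2pi)*integral log|f(Re^it)|dt = log|f(0)| + sum_{|a_k|<R} log(R/|a_k|)
Step 1: f(0) = (-5) * (-1) * 2 * (-1) = -10
Step 2: log|f(0)| = log|5| + log|1| + log|-2| + log|1| = 2.3026
Step 3: Zeros inside |z| < 7: 5, 1, -2, 1
Step 4: Jensen sum = log(7/5) + log(7/1) + log(7/2) + log(7/1) = 5.4811
Step 5: n(R) = number of terms in the Jensen sum = count of zeros inside |z| < 7 = 4

4


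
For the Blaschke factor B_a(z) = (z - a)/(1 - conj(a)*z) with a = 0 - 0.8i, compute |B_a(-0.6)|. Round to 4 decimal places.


Step 1: Numerator z0 - a = -0.6 - (0 - 0.8i) = -0.6 + 0.8i
Step 2: Denominator 1 - conj(a)*z0 = 1 - (0 + 0.8i)*(-0.6) = 1 + 0.48i
Step 3: |z0 - a|^2 = (-0.6)^2 + 0.8^2 = 1; |1 - conj(a)*z0|^2 = 1^2 + 0.48^2 = 1.2304
Step 4: |B_a(-0.6)| = sqrt(1 / 1.2304) = sqrt(0.812744)
Step 5: = 0.9015

0.9015


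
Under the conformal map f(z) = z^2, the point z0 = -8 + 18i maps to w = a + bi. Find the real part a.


Step 1: z0 = -8 + 18i
Step 2: z0^2 = (-8)^2 - 18^2 - 288i
Step 3: real part = 64 - 324 = -260

-260


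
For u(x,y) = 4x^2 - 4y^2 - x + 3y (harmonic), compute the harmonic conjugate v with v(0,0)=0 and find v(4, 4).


Step 1: v_x = -u_y = 8y - 3
Step 2: v_y = u_x = 8x - 1
Step 3: v = 8xy - 3x - y + C
Step 4: v(0,0) = 0 => C = 0
Step 5: v(4, 4) = 112

112


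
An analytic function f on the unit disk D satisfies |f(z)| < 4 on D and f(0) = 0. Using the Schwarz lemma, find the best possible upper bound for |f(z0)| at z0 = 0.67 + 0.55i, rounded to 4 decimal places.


Step 1: g = f/4 maps D -> D with g(0) = 0, so by the Schwarz lemma |g(z)| <= |z|, i.e. |f(z)| <= 4|z|; this is sharp (f(z) = 4z).
Step 2: |z0|^2 = 0.67^2 + 0.55^2 = 0.7514
Step 3: |z0| = sqrt(0.7514) = 0.866833
Step 4: Best bound = 4 * |z0| = 4 * 0.866833 = 3.4673

3.4673


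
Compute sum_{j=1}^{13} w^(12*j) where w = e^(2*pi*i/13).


Step 1: The sum sum_{j=1}^{n} w^(k*j) equals n if n | k, else 0.
Step 2: Here n = 13, k = 12
Step 3: Does n divide k? 13 | 12 -> False
Step 4: Sum = 0

0


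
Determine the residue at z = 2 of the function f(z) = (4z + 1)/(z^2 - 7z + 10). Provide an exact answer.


Step 1: Q(z) = z^2 - 7z + 10 = (z - 2)(z - 5)
Step 2: Q'(z) = 2z - 7
Step 3: Q'(2) = -3, P(2) = 9
Step 4: Res = P(2)/Q'(2) = 9/(-3) = -3

-3


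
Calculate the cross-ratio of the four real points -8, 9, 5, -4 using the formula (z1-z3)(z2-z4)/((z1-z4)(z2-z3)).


Step 1: (z1-z3)(z2-z4) = (-13) * 13 = -169
Step 2: (z1-z4)(z2-z3) = (-4) * 4 = -16
Step 3: Cross-ratio = 169/16 = 169/16

169/16


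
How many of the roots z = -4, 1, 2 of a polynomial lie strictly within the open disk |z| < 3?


Step 1: Check each root:
  z = -4: |-4| = 4 >= 3
  z = 1: |1| = 1 < 3
  z = 2: |2| = 2 < 3
Step 2: Count = 2

2


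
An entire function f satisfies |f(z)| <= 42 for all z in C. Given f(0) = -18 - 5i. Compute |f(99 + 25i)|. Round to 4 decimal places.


Step 1: By Liouville's theorem, a bounded entire function is constant.
Step 2: f(z) = f(0) = -18 - 5i for all z.
Step 3: |f(w)| = |-18 - 5i| = sqrt(324 + 25)
Step 4: = 18.6815

18.6815


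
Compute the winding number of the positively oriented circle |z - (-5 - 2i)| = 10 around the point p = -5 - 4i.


Step 1: Center c = (-5, -2), radius = 10
Step 2: |p - c|^2 = 0^2 + (-2)^2 = 4
Step 3: r^2 = 100
Step 4: |p-c| < r so winding number = 1

1


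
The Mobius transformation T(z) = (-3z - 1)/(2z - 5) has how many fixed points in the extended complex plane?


Step 1: Fixed points satisfy T(z) = z
Step 2: 2z^2 - 2z + 1 = 0
Step 3: Discriminant = (-2)^2 - 4*2*1 = -4
Step 4: Number of fixed points = 2

2


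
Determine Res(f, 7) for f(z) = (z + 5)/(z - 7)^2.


Step 1: Pole of order 2 at z = 7
Step 2: Res = lim d/dz [(z - 7)^2 * f(z)] as z -> 7
Step 3: (z - 7)^2 * f(z) = z + 5
Step 4: d/dz[z + 5] = 1

1


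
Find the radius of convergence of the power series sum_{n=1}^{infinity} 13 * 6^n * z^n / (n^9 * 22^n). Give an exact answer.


Step 1: General term a_n = 13 * 6^n / (n^9 * 22^n)
Step 2: By the root test, |a_n|^(1/n) = 13^(1/n) * 6 / (n^(9/n) * 22) -> 6/22 as n -> infinity (since 13^(1/n) -> 1 and n^(9/n) -> 1)
Step 3: R = 1/lim|a_n|^(1/n) = 22/6 = 11/3

11/3


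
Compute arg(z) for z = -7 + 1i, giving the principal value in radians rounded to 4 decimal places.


Step 1: z = -7 + 1i
Step 2: arg(z) = atan2(1, -7)
Step 3: arg(z) = 2.9997

2.9997


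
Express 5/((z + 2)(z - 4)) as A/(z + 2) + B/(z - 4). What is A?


Step 1: Multiply both sides by (z + 2) and set z = -2
Step 2: A = 5 / (-2 - 4)
Step 3: A = 5 / (-6)
Step 4: A = -5/6

-5/6


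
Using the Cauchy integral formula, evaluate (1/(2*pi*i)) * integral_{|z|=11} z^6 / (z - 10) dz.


Step 1: f(z) = z^6, a = 10 is inside |z| = 11
Step 2: By Cauchy integral formula: (1/(2pi*i)) * integral = f(a)
Step 3: f(10) = 10^6 = 1000000

1000000


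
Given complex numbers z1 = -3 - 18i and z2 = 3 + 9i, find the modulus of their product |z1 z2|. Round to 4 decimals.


Step 1: |z1| = sqrt((-3)^2 + (-18)^2) = sqrt(333)
Step 2: |z2| = sqrt(3^2 + 9^2) = sqrt(90)
Step 3: |z1*z2| = |z1|*|z2| = sqrt(333) * sqrt(90) = sqrt(333 * 90) = sqrt(29970)
Step 4: = 173.1185

173.1185


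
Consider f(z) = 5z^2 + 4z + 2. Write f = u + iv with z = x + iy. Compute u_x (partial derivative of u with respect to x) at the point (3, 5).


Step 1: f(z) = 5(x+iy)^2 + 4(x+iy) + 2
Step 2: u = 5(x^2 - y^2) + 4x + 2
Step 3: u_x = 10x + 4
Step 4: At (3, 5): u_x = 30 + 4 = 34

34


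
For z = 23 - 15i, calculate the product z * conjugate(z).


Step 1: conj(z) = 23 + 15i
Step 2: z * conj(z) = 23^2 + (-15)^2
Step 3: = 529 + 225 = 754

754


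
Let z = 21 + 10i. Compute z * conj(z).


Step 1: conj(z) = 21 - 10i
Step 2: z * conj(z) = 21^2 + 10^2
Step 3: = 441 + 100 = 541

541


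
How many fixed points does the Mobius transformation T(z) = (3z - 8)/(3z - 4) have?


Step 1: Fixed points satisfy T(z) = z
Step 2: 3z^2 - 7z + 8 = 0
Step 3: Discriminant = (-7)^2 - 4*3*8 = -47
Step 4: Number of fixed points = 2

2


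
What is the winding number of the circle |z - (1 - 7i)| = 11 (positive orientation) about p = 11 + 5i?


Step 1: Center c = (1, -7), radius = 11
Step 2: |p - c|^2 = 10^2 + 12^2 = 244
Step 3: r^2 = 121
Step 4: |p-c| > r so winding number = 0

0


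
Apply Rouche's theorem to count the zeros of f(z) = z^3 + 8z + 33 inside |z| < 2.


Step 1: On |z| = 2 the three terms have sizes |z^3| = 2^3 = 8, |8z| = 8*2 = 16, |33| = 33
Step 2: The dominant term is g(z) = 33; let h(z) = z^3 + 8z so f = g + h
Step 3: On |z| = 2: |g| = 33 and |h| <= 8 + 16 = 24
Step 4: Since 33 > 24, |h| < |g| on |z| = 2, so by Rouche f has the same number of zeros as g inside |z| < 2
Step 5: g(z) = 33 is a nonzero constant with no zeros inside |z| < 2. Answer = 0

0


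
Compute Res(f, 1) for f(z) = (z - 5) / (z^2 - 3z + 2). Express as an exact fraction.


Step 1: Q(z) = z^2 - 3z + 2 = (z - 1)(z - 2)
Step 2: Q'(z) = 2z - 3
Step 3: Q'(1) = -1, P(1) = -4
Step 4: Res = P(1)/Q'(1) = -4/(-1) = 4

4


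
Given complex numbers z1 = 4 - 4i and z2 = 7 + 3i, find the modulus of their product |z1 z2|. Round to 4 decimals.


Step 1: |z1| = sqrt(4^2 + (-4)^2) = sqrt(32)
Step 2: |z2| = sqrt(7^2 + 3^2) = sqrt(58)
Step 3: |z1*z2| = |z1|*|z2| = sqrt(32) * sqrt(58) = sqrt(32 * 58) = sqrt(1856)
Step 4: = 43.0813

43.0813


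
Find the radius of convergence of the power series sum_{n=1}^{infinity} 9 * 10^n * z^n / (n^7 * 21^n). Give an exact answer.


Step 1: General term a_n = 9 * 10^n / (n^7 * 21^n)
Step 2: By the root test, |a_n|^(1/n) = 9^(1/n) * 10 / (n^(7/n) * 21) -> 10/21 as n -> infinity (since 9^(1/n) -> 1 and n^(7/n) -> 1)
Step 3: R = 1/lim|a_n|^(1/n) = 21/10

21/10


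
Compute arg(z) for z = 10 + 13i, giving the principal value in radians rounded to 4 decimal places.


Step 1: z = 10 + 13i
Step 2: arg(z) = atan2(13, 10)
Step 3: arg(z) = 0.9151

0.9151


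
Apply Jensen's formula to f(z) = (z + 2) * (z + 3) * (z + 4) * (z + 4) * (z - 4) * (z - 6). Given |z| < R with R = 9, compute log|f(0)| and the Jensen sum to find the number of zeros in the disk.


Jensen's formula: (1/2pi)*integral log|f(Re^it)|dt = log|f(0)| + sum_{|a_k|<R} log(R/|a_k|)
Step 1: f(0) = 2 * 3 * 4 * 4 * (-4) * (-6) = 2304
Step 2: log|f(0)| = log|-2| + log|-3| + log|-4| + log|-4| + log|4| + log|6| = 7.7424
Step 3: Zeros inside |z| < 9: -2, -3, -4, -4, 4, 6
Step 4: Jensen sum = log(9/2) + log(9/3) + log(9/4) + log(9/4) + log(9/4) + log(9/6) = 5.4409
Step 5: n(R) = number of terms in the Jensen sum = count of zeros inside |z| < 9 = 6

6


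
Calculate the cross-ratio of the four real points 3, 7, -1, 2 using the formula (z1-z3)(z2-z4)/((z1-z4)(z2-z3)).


Step 1: (z1-z3)(z2-z4) = 4 * 5 = 20
Step 2: (z1-z4)(z2-z3) = 1 * 8 = 8
Step 3: Cross-ratio = 20/8 = 5/2

5/2


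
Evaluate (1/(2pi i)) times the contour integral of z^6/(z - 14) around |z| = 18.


Step 1: f(z) = z^6, a = 14 is inside |z| = 18
Step 2: By Cauchy integral formula: (1/(2pi*i)) * integral = f(a)
Step 3: f(14) = 14^6 = 7529536

7529536


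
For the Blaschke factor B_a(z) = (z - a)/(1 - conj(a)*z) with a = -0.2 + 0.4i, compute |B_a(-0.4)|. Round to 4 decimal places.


Step 1: Numerator z0 - a = -0.4 - (-0.2 + 0.4i) = -0.2 - 0.4i
Step 2: Denominator 1 - conj(a)*z0 = 1 - (-0.2 - 0.4i)*(-0.4) = 0.92 - 0.16i
Step 3: |z0 - a|^2 = (-0.2)^2 + (-0.4)^2 = 0.2; |1 - conj(a)*z0|^2 = 0.92^2 + (-0.16)^2 = 0.872
Step 4: |B_a(-0.4)| = sqrt(0.2 / 0.872) = sqrt(0.229358)
Step 5: = 0.4789

0.4789


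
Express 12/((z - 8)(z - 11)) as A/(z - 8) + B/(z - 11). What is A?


Step 1: Multiply both sides by (z - 8) and set z = 8
Step 2: A = 12 / (8 - 11)
Step 3: A = 12 / (-3)
Step 4: A = -4

-4


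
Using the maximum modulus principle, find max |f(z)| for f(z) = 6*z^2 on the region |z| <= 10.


Step 1: On |z| = 10, |f(z)| = 6 * |z|^2 = 6 * 10^2
Step 2: By maximum modulus principle, maximum is on boundary.
Step 3: Maximum = 6 * 100 = 600

600


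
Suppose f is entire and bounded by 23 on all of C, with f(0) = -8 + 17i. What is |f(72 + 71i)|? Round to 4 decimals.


Step 1: By Liouville's theorem, a bounded entire function is constant.
Step 2: f(z) = f(0) = -8 + 17i for all z.
Step 3: |f(w)| = |-8 + 17i| = sqrt(64 + 289)
Step 4: = 18.7883

18.7883


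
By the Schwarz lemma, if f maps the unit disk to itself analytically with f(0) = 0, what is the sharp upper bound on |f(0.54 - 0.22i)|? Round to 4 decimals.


Step 1: Schwarz lemma: if f: D -> D is analytic with f(0) = 0, then |f(z)| <= |z| for all z in D, and this is sharp (f(z) = z).
Step 2: |z0|^2 = 0.54^2 + (-0.22)^2 = 0.34
Step 3: |z0| = sqrt(0.34) = 0.583095
Step 4: Best bound = |z0| = 0.5831

0.5831


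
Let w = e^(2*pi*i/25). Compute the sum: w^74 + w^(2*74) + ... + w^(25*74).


Step 1: The sum sum_{j=1}^{n} w^(k*j) equals n if n | k, else 0.
Step 2: Here n = 25, k = 74
Step 3: Does n divide k? 25 | 74 -> False
Step 4: Sum = 0

0


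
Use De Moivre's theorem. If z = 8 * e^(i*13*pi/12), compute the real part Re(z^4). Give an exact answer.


Step 1: By De Moivre's theorem, z^4 = 8^4 * e^(i*4*13*pi/12) = 4096 * (cos(13*pi/3) + i*sin(13*pi/3))
Step 2: |z|^4 = 8^4 = 4096
Step 3: Reduce the angle mod 2*pi: 13*pi/3 - 4*pi = pi/3
Step 4: cos(pi/3) = 1/2
Step 5: Re(z^4) = 4096 * 1/2 = 2048

2048


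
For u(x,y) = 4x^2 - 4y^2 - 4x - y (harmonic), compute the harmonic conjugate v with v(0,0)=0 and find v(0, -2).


Step 1: v_x = -u_y = 8y + 1
Step 2: v_y = u_x = 8x - 4
Step 3: v = 8xy + x - 4y + C
Step 4: v(0,0) = 0 => C = 0
Step 5: v(0, -2) = 8

8


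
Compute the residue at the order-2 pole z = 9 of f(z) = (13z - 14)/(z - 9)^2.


Step 1: Pole of order 2 at z = 9
Step 2: Res = lim d/dz [(z - 9)^2 * f(z)] as z -> 9
Step 3: (z - 9)^2 * f(z) = 13z - 14
Step 4: d/dz[13z - 14] = 13

13


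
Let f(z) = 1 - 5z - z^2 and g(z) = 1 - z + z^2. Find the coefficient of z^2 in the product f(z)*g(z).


Step 1: z^2 term in f*g comes from: (1)*(z^2) + (-5z)*(-z) + (-z^2)*(1)
Step 2: = 1 + 5 - 1
Step 3: = 5

5


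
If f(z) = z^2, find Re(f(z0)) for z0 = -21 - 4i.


Step 1: z0 = -21 - 4i
Step 2: z0^2 = (-21)^2 - (-4)^2 + 168i
Step 3: real part = 441 - 16 = 425

425


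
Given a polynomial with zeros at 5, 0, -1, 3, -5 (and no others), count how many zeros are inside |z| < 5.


Step 1: Check each root:
  z = 5: |5| = 5 >= 5
  z = 0: |0| = 0 < 5
  z = -1: |-1| = 1 < 5
  z = 3: |3| = 3 < 5
  z = -5: |-5| = 5 >= 5
Step 2: Count = 3

3


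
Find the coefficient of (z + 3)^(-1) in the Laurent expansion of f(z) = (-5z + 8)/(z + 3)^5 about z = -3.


Step 1: Write the numerator in powers of (z + 3): -5z + 8 = -5(z + 3) + (-5*(-3) + 8) = -5(z + 3) + 23
Step 2: Divide by (z + 3)^5: f(z) = 23(z + 3)^(-5) - 5(z + 3)^(-4)
Step 3: This finite sum is the Laurent series of f about z = -3.
Step 4: Only the powers -5 and -4 appear, so the coefficient of (z + 3)^(-1) = 0

0


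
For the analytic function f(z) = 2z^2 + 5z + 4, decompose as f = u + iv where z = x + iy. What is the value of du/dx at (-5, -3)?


Step 1: f(z) = 2(x+iy)^2 + 5(x+iy) + 4
Step 2: u = 2(x^2 - y^2) + 5x + 4
Step 3: u_x = 4x + 5
Step 4: At (-5, -3): u_x = -20 + 5 = -15

-15


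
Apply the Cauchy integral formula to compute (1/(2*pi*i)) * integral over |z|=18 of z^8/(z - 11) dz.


Step 1: f(z) = z^8, a = 11 is inside |z| = 18
Step 2: By Cauchy integral formula: (1/(2pi*i)) * integral = f(a)
Step 3: f(11) = 11^8 = 214358881

214358881


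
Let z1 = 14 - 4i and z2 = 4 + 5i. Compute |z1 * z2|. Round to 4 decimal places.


Step 1: |z1| = sqrt(14^2 + (-4)^2) = sqrt(212)
Step 2: |z2| = sqrt(4^2 + 5^2) = sqrt(41)
Step 3: |z1*z2| = |z1|*|z2| = sqrt(212) * sqrt(41) = sqrt(212 * 41) = sqrt(8692)
Step 4: = 93.2309

93.2309


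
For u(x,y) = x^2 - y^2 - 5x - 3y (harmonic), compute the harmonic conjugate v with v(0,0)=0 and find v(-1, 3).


Step 1: v_x = -u_y = 2y + 3
Step 2: v_y = u_x = 2x - 5
Step 3: v = 2xy + 3x - 5y + C
Step 4: v(0,0) = 0 => C = 0
Step 5: v(-1, 3) = -24

-24


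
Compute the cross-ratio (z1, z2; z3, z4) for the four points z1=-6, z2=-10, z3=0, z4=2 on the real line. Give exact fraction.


Step 1: (z1-z3)(z2-z4) = (-6) * (-12) = 72
Step 2: (z1-z4)(z2-z3) = (-8) * (-10) = 80
Step 3: Cross-ratio = 72/80 = 9/10

9/10


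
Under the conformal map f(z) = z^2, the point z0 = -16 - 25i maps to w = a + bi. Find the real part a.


Step 1: z0 = -16 - 25i
Step 2: z0^2 = (-16)^2 - (-25)^2 + 800i
Step 3: real part = 256 - 625 = -369

-369


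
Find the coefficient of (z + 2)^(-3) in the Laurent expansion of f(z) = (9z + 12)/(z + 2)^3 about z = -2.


Step 1: Write the numerator in powers of (z + 2): 9z + 12 = 9(z + 2) + (9*(-2) + 12) = 9(z + 2) - 6
Step 2: Divide by (z + 2)^3: f(z) = -6(z + 2)^(-3) + 9(z + 2)^(-2)
Step 3: This finite sum is the Laurent series of f about z = -2.
Step 4: Coefficient of (z + 2)^(-3) = 9*(-2) + 12 = -6

-6


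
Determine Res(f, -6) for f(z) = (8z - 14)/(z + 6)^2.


Step 1: Pole of order 2 at z = -6
Step 2: Res = lim d/dz [(z + 6)^2 * f(z)] as z -> -6
Step 3: (z + 6)^2 * f(z) = 8z - 14
Step 4: d/dz[8z - 14] = 8

8


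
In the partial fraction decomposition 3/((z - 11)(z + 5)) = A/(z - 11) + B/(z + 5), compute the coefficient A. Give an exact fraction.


Step 1: Multiply both sides by (z - 11) and set z = 11
Step 2: A = 3 / (11 + 5)
Step 3: A = 3 / 16
Step 4: A = 3/16

3/16


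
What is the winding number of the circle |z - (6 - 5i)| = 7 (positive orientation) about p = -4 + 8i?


Step 1: Center c = (6, -5), radius = 7
Step 2: |p - c|^2 = (-10)^2 + 13^2 = 269
Step 3: r^2 = 49
Step 4: |p-c| > r so winding number = 0

0


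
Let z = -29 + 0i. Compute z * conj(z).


Step 1: conj(z) = -29 - 0i
Step 2: z * conj(z) = (-29)^2 + 0^2
Step 3: = 841 + 0 = 841

841


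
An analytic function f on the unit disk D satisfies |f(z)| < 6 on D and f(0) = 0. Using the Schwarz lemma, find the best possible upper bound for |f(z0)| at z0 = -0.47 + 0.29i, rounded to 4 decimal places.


Step 1: g = f/6 maps D -> D with g(0) = 0, so by the Schwarz lemma |g(z)| <= |z|, i.e. |f(z)| <= 6|z|; this is sharp (f(z) = 6z).
Step 2: |z0|^2 = (-0.47)^2 + 0.29^2 = 0.305
Step 3: |z0| = sqrt(0.305) = 0.552268
Step 4: Best bound = 6 * |z0| = 6 * 0.552268 = 3.3136

3.3136


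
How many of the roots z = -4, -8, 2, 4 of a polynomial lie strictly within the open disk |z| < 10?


Step 1: Check each root:
  z = -4: |-4| = 4 < 10
  z = -8: |-8| = 8 < 10
  z = 2: |2| = 2 < 10
  z = 4: |4| = 4 < 10
Step 2: Count = 4

4


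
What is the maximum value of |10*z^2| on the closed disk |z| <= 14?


Step 1: On |z| = 14, |f(z)| = 10 * |z|^2 = 10 * 14^2
Step 2: By maximum modulus principle, maximum is on boundary.
Step 3: Maximum = 10 * 196 = 1960

1960


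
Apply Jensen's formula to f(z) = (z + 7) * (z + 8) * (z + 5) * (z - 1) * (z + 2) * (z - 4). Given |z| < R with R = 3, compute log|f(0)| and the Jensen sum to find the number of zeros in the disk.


Jensen's formula: (1/2pi)*integral log|f(Re^it)|dt = log|f(0)| + sum_{|a_k|<R} log(R/|a_k|)
Step 1: f(0) = 7 * 8 * 5 * (-1) * 2 * (-4) = 2240
Step 2: log|f(0)| = log|-7| + log|-8| + log|-5| + log|1| + log|-2| + log|4| = 7.7142
Step 3: Zeros inside |z| < 3: 1, -2
Step 4: Jensen sum = log(3/1) + log(3/2) = 1.5041
Step 5: n(R) = number of terms in the Jensen sum = count of zeros inside |z| < 3 = 2

2


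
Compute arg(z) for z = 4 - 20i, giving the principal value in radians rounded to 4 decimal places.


Step 1: z = 4 - 20i
Step 2: arg(z) = atan2(-20, 4)
Step 3: arg(z) = -1.3734

-1.3734


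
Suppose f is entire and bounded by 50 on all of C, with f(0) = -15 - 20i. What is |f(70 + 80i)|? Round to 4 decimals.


Step 1: By Liouville's theorem, a bounded entire function is constant.
Step 2: f(z) = f(0) = -15 - 20i for all z.
Step 3: |f(w)| = |-15 - 20i| = sqrt(225 + 400)
Step 4: = 25.0

25.0


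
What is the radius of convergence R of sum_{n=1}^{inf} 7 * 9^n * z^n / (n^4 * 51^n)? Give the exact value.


Step 1: General term a_n = 7 * 9^n / (n^4 * 51^n)
Step 2: By the root test, |a_n|^(1/n) = 7^(1/n) * 9 / (n^(4/n) * 51) -> 9/51 as n -> infinity (since 7^(1/n) -> 1 and n^(4/n) -> 1)
Step 3: R = 1/lim|a_n|^(1/n) = 51/9 = 17/3

17/3


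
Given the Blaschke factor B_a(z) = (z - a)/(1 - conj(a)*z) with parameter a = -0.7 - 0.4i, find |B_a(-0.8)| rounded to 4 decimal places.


Step 1: Numerator z0 - a = -0.8 - (-0.7 - 0.4i) = -0.1 + 0.4i
Step 2: Denominator 1 - conj(a)*z0 = 1 - (-0.7 + 0.4i)*(-0.8) = 0.44 + 0.32i
Step 3: |z0 - a|^2 = (-0.1)^2 + 0.4^2 = 0.17; |1 - conj(a)*z0|^2 = 0.44^2 + 0.32^2 = 0.296
Step 4: |B_a(-0.8)| = sqrt(0.17 / 0.296) = sqrt(0.574324)
Step 5: = 0.7578

0.7578


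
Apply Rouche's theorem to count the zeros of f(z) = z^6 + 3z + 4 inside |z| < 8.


Step 1: On |z| = 8 the three terms have sizes |z^6| = 8^6 = 262144, |3z| = 3*8 = 24, |4| = 4
Step 2: The dominant term is g(z) = z^6; let h(z) = 3z + 4 so f = g + h
Step 3: On |z| = 8: |g| = 262144 and |h| <= 24 + 4 = 28
Step 4: Since 262144 > 28, |h| < |g| on |z| = 8, so by Rouche f has the same number of zeros as g inside |z| < 8
Step 5: g(z) = z^6 has 6 zeros (all at the origin) inside |z| < 8. Answer = 6

6


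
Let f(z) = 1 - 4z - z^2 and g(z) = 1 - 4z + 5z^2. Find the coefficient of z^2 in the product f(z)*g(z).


Step 1: z^2 term in f*g comes from: (1)*(5z^2) + (-4z)*(-4z) + (-z^2)*(1)
Step 2: = 5 + 16 - 1
Step 3: = 20

20


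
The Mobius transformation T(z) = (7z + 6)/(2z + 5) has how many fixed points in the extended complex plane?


Step 1: Fixed points satisfy T(z) = z
Step 2: 2z^2 - 2z - 6 = 0
Step 3: Discriminant = (-2)^2 - 4*2*(-6) = 52
Step 4: Number of fixed points = 2

2


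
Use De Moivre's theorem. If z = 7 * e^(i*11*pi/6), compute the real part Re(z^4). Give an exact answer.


Step 1: By De Moivre's theorem, z^4 = 7^4 * e^(i*4*11*pi/6) = 2401 * (cos(22*pi/3) + i*sin(22*pi/3))
Step 2: |z|^4 = 7^4 = 2401
Step 3: Reduce the angle mod 2*pi: 22*pi/3 - 6*pi = 4*pi/3
Step 4: cos(4*pi/3) = -1/2
Step 5: Re(z^4) = 2401 * (-1/2) = -2401/2

-2401/2


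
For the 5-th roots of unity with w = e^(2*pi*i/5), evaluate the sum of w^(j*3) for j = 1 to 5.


Step 1: The sum sum_{j=1}^{n} w^(k*j) equals n if n | k, else 0.
Step 2: Here n = 5, k = 3
Step 3: Does n divide k? 5 | 3 -> False
Step 4: Sum = 0

0


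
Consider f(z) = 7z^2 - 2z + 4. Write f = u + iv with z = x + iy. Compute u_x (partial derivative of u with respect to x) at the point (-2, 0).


Step 1: f(z) = 7(x+iy)^2 - 2(x+iy) + 4
Step 2: u = 7(x^2 - y^2) - 2x + 4
Step 3: u_x = 14x - 2
Step 4: At (-2, 0): u_x = -28 - 2 = -30

-30


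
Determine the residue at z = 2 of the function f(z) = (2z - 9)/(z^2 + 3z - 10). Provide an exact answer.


Step 1: Q(z) = z^2 + 3z - 10 = (z - 2)(z + 5)
Step 2: Q'(z) = 2z + 3
Step 3: Q'(2) = 7, P(2) = -5
Step 4: Res = P(2)/Q'(2) = -5/7 = -5/7

-5/7


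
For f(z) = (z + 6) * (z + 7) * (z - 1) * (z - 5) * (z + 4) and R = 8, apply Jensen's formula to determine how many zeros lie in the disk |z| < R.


Jensen's formula: (1/2pi)*integral log|f(Re^it)|dt = log|f(0)| + sum_{|a_k|<R} log(R/|a_k|)
Step 1: f(0) = 6 * 7 * (-1) * (-5) * 4 = 840
Step 2: log|f(0)| = log|-6| + log|-7| + log|1| + log|5| + log|-4| = 6.7334
Step 3: Zeros inside |z| < 8: -6, -7, 1, 5, -4
Step 4: Jensen sum = log(8/6) + log(8/7) + log(8/1) + log(8/5) + log(8/4) = 3.6638
Step 5: n(R) = number of terms in the Jensen sum = count of zeros inside |z| < 8 = 5

5


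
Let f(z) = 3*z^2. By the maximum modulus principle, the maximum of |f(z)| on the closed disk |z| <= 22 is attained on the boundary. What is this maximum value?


Step 1: On |z| = 22, |f(z)| = 3 * |z|^2 = 3 * 22^2
Step 2: By maximum modulus principle, maximum is on boundary.
Step 3: Maximum = 3 * 484 = 1452

1452


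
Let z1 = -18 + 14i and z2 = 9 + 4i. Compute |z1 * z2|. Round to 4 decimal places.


Step 1: |z1| = sqrt((-18)^2 + 14^2) = sqrt(520)
Step 2: |z2| = sqrt(9^2 + 4^2) = sqrt(97)
Step 3: |z1*z2| = |z1|*|z2| = sqrt(520) * sqrt(97) = sqrt(520 * 97) = sqrt(50440)
Step 4: = 224.5885

224.5885


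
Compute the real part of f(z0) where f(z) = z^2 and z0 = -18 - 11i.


Step 1: z0 = -18 - 11i
Step 2: z0^2 = (-18)^2 - (-11)^2 + 396i
Step 3: real part = 324 - 121 = 203

203


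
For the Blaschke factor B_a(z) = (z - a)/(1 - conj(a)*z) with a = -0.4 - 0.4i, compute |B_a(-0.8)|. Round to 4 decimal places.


Step 1: Numerator z0 - a = -0.8 - (-0.4 - 0.4i) = -0.4 + 0.4i
Step 2: Denominator 1 - conj(a)*z0 = 1 - (-0.4 + 0.4i)*(-0.8) = 0.68 + 0.32i
Step 3: |z0 - a|^2 = (-0.4)^2 + 0.4^2 = 0.32; |1 - conj(a)*z0|^2 = 0.68^2 + 0.32^2 = 0.5648
Step 4: |B_a(-0.8)| = sqrt(0.32 / 0.5648) = sqrt(0.566572)
Step 5: = 0.7527

0.7527


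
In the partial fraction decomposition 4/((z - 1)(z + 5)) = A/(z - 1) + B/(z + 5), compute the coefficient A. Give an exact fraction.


Step 1: Multiply both sides by (z - 1) and set z = 1
Step 2: A = 4 / (1 + 5)
Step 3: A = 4 / 6
Step 4: A = 2/3

2/3


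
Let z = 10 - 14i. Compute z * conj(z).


Step 1: conj(z) = 10 + 14i
Step 2: z * conj(z) = 10^2 + (-14)^2
Step 3: = 100 + 196 = 296

296


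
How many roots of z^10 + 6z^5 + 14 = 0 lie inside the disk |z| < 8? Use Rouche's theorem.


Step 1: On |z| = 8 the three terms have sizes |z^10| = 8^10 = 1073741824, |6z^5| = 6*8^5 = 196608, |14| = 14
Step 2: The dominant term is g(z) = z^10; let h(z) = 6z^5 + 14 so f = g + h
Step 3: On |z| = 8: |g| = 1073741824 and |h| <= 196608 + 14 = 196622
Step 4: Since 1073741824 > 196622, |h| < |g| on |z| = 8, so by Rouche f has the same number of zeros as g inside |z| < 8
Step 5: g(z) = z^10 has 10 zeros (all at the origin) inside |z| < 8. Answer = 10

10


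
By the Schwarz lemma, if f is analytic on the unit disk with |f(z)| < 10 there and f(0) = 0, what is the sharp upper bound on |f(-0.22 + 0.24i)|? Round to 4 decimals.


Step 1: g = f/10 maps D -> D with g(0) = 0, so by the Schwarz lemma |g(z)| <= |z|, i.e. |f(z)| <= 10|z|; this is sharp (f(z) = 10z).
Step 2: |z0|^2 = (-0.22)^2 + 0.24^2 = 0.106
Step 3: |z0| = sqrt(0.106) = 0.325576
Step 4: Best bound = 10 * |z0| = 10 * 0.325576 = 3.2558

3.2558


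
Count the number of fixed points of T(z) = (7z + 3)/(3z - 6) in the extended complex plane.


Step 1: Fixed points satisfy T(z) = z
Step 2: 3z^2 - 13z - 3 = 0
Step 3: Discriminant = (-13)^2 - 4*3*(-3) = 205
Step 4: Number of fixed points = 2

2


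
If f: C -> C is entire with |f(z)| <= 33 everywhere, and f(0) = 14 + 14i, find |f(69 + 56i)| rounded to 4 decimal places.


Step 1: By Liouville's theorem, a bounded entire function is constant.
Step 2: f(z) = f(0) = 14 + 14i for all z.
Step 3: |f(w)| = |14 + 14i| = sqrt(196 + 196)
Step 4: = 19.799

19.799


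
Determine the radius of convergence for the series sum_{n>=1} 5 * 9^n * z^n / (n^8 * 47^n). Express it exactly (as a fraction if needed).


Step 1: General term a_n = 5 * 9^n / (n^8 * 47^n)
Step 2: By the root test, |a_n|^(1/n) = 5^(1/n) * 9 / (n^(8/n) * 47) -> 9/47 as n -> infinity (since 5^(1/n) -> 1 and n^(8/n) -> 1)
Step 3: R = 1/lim|a_n|^(1/n) = 47/9

47/9


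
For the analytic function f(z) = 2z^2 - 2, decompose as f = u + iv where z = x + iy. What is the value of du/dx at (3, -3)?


Step 1: f(z) = 2(x+iy)^2 - 2
Step 2: u = 2(x^2 - y^2) - 2
Step 3: u_x = 4x + 0
Step 4: At (3, -3): u_x = 12 + 0 = 12

12


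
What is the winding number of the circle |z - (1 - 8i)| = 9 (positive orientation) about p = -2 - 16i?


Step 1: Center c = (1, -8), radius = 9
Step 2: |p - c|^2 = (-3)^2 + (-8)^2 = 73
Step 3: r^2 = 81
Step 4: |p-c| < r so winding number = 1

1


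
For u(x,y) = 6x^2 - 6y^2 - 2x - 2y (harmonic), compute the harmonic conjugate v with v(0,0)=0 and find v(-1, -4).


Step 1: v_x = -u_y = 12y + 2
Step 2: v_y = u_x = 12x - 2
Step 3: v = 12xy + 2x - 2y + C
Step 4: v(0,0) = 0 => C = 0
Step 5: v(-1, -4) = 54

54


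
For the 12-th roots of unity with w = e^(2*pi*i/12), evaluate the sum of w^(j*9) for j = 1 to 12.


Step 1: The sum sum_{j=1}^{n} w^(k*j) equals n if n | k, else 0.
Step 2: Here n = 12, k = 9
Step 3: Does n divide k? 12 | 9 -> False
Step 4: Sum = 0

0


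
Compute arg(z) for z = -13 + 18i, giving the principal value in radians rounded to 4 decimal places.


Step 1: z = -13 + 18i
Step 2: arg(z) = atan2(18, -13)
Step 3: arg(z) = 2.1963

2.1963


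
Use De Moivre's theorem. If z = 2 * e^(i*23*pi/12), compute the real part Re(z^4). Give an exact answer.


Step 1: By De Moivre's theorem, z^4 = 2^4 * e^(i*4*23*pi/12) = 16 * (cos(23*pi/3) + i*sin(23*pi/3))
Step 2: |z|^4 = 2^4 = 16
Step 3: Reduce the angle mod 2*pi: 23*pi/3 - 6*pi = 5*pi/3
Step 4: cos(5*pi/3) = 1/2
Step 5: Re(z^4) = 16 * 1/2 = 8

8


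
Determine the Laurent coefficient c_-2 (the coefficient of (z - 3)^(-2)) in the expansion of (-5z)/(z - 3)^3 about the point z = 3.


Step 1: Write the numerator in powers of (z - 3): -5z = -5(z - 3) + (-5*3 + 0) = -5(z - 3) - 15
Step 2: Divide by (z - 3)^3: f(z) = -15(z - 3)^(-3) - 5(z - 3)^(-2)
Step 3: This finite sum is the Laurent series of f about z = 3.
Step 4: Coefficient of (z - 3)^(-2) = coefficient of (z - 3) in the re-centred numerator = -5

-5


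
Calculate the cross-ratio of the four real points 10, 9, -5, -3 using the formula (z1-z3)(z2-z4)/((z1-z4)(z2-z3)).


Step 1: (z1-z3)(z2-z4) = 15 * 12 = 180
Step 2: (z1-z4)(z2-z3) = 13 * 14 = 182
Step 3: Cross-ratio = 180/182 = 90/91

90/91


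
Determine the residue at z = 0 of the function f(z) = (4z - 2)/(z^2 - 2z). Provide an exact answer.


Step 1: Q(z) = z^2 - 2z = (z)(z - 2)
Step 2: Q'(z) = 2z - 2
Step 3: Q'(0) = -2, P(0) = -2
Step 4: Res = P(0)/Q'(0) = -2/(-2) = 1

1


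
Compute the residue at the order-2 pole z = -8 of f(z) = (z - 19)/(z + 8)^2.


Step 1: Pole of order 2 at z = -8
Step 2: Res = lim d/dz [(z + 8)^2 * f(z)] as z -> -8
Step 3: (z + 8)^2 * f(z) = z - 19
Step 4: d/dz[z - 19] = 1

1


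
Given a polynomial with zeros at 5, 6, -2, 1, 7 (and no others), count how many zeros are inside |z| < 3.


Step 1: Check each root:
  z = 5: |5| = 5 >= 3
  z = 6: |6| = 6 >= 3
  z = -2: |-2| = 2 < 3
  z = 1: |1| = 1 < 3
  z = 7: |7| = 7 >= 3
Step 2: Count = 2

2


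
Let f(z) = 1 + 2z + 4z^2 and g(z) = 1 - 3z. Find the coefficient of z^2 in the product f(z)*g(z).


Step 1: z^2 term in f*g comes from: (1)*(0) + (2z)*(-3z) + (4z^2)*(1)
Step 2: = 0 - 6 + 4
Step 3: = -2

-2
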